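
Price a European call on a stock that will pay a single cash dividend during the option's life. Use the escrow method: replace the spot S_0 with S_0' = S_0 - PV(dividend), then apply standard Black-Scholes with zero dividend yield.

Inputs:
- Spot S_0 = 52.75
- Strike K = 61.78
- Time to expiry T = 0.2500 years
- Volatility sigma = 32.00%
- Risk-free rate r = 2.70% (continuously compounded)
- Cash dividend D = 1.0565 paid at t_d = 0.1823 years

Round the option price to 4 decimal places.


PV(D) = D * exp(-r * t_d) = 1.0565 * 0.99508999 = 1.05131258
S_0' = S_0 - PV(D) = 52.7500 - 1.05131258 = 51.69868742
d1 = (ln(S_0'/K) + (r + sigma^2/2)*T) / (sigma*sqrt(T)) = -0.99123309
d2 = d1 - sigma*sqrt(T) = -1.15123309
exp(-rT) = 0.99327273
N(d1) = 0.16078589; N(d2) = 0.12481818
C = S_0' * N(d1) - K * exp(-rT) * N(d2) = 51.69868742 * 0.16078589 - 61.7800 * 0.99327273 * 0.12481818 = 0.6530

Answer: Price = 0.6530


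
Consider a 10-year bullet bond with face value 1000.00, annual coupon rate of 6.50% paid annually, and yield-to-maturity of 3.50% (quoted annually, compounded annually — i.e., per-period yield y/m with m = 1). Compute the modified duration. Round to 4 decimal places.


Answer: Modified duration = 7.6624

Derivation:
Coupon per period c = face * coupon_rate / m = 65.000000
Periods per year m = 1; per-period yield y/m = 0.035000
Number of cashflows N = 10
Cashflows (t years, CF_t, discount factor 1/(1+y/m)^(m*t), PV):
  t = 1.0000: CF_t = 65.000000, DF = 0.966184, PV = 62.801932
  t = 2.0000: CF_t = 65.000000, DF = 0.933511, PV = 60.678196
  t = 3.0000: CF_t = 65.000000, DF = 0.901943, PV = 58.626276
  t = 4.0000: CF_t = 65.000000, DF = 0.871442, PV = 56.643745
  t = 5.0000: CF_t = 65.000000, DF = 0.841973, PV = 54.728256
  t = 6.0000: CF_t = 65.000000, DF = 0.813501, PV = 52.877542
  t = 7.0000: CF_t = 65.000000, DF = 0.785991, PV = 51.089412
  t = 8.0000: CF_t = 65.000000, DF = 0.759412, PV = 49.361751
  t = 9.0000: CF_t = 65.000000, DF = 0.733731, PV = 47.692513
  t = 10.0000: CF_t = 1065.000000, DF = 0.708919, PV = 754.998537
Price P = sum_t PV_t = 1249.498160
First compute Macaulay numerator sum_t t * PV_t:
  t * PV_t at t = 1.0000: 62.801932
  t * PV_t at t = 2.0000: 121.356391
  t * PV_t at t = 3.0000: 175.878828
  t * PV_t at t = 4.0000: 226.574979
  t * PV_t at t = 5.0000: 273.641279
  t * PV_t at t = 6.0000: 317.265251
  t * PV_t at t = 7.0000: 357.625887
  t * PV_t at t = 8.0000: 394.894009
  t * PV_t at t = 9.0000: 429.232619
  t * PV_t at t = 10.0000: 7549.985366
Macaulay duration D = 9909.256542 / 1249.498160 = 7.930589
Modified duration = D / (1 + y/m) = 7.930589 / (1 + 0.035000) = 7.662405


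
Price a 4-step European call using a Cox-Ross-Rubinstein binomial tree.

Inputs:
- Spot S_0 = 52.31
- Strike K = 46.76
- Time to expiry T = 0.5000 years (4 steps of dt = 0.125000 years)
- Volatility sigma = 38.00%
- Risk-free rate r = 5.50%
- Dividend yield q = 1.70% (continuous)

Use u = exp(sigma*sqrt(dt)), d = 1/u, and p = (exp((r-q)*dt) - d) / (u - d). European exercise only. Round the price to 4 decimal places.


dt = T/N = 0.125000
u = exp(sigma*sqrt(dt)) = 1.143793; d = 1/u = 0.874284
p = (exp((r-q)*dt) - d) / (u - d) = 0.484129
Discount per step: exp(-r*dt) = 0.993149
Stock lattice S(k, i) with i counting down-moves:
  k=0: S(0,0) = 52.3100
  k=1: S(1,0) = 59.8318; S(1,1) = 45.7338
  k=2: S(2,0) = 68.4353; S(2,1) = 52.3100; S(2,2) = 39.9843
  k=3: S(3,0) = 78.2758; S(3,1) = 59.8318; S(3,2) = 45.7338; S(3,3) = 34.9576
  k=4: S(4,0) = 89.5313; S(4,1) = 68.4353; S(4,2) = 52.3100; S(4,3) = 39.9843; S(4,4) = 30.5629
Terminal payoffs V(N, i) = max(S_T - K, 0):
  V(4,0) = 42.771338; V(4,1) = 21.675256; V(4,2) = 5.550000; V(4,3) = 0.000000; V(4,4) = 0.000000
Backward induction: V(k, i) = exp(-r*dt) * [p * V(k+1, i) + (1-p) * V(k+1, i+1)].
  V(3,0) = exp(-r*dt) * [p*42.771338 + (1-p)*21.675256] = 31.670008
  V(3,1) = exp(-r*dt) * [p*21.675256 + (1-p)*5.550000] = 13.265198
  V(3,2) = exp(-r*dt) * [p*5.550000 + (1-p)*0.000000] = 2.668509
  V(3,3) = exp(-r*dt) * [p*0.000000 + (1-p)*0.000000] = 0.000000
  V(2,0) = exp(-r*dt) * [p*31.670008 + (1-p)*13.265198] = 22.023574
  V(2,1) = exp(-r*dt) * [p*13.265198 + (1-p)*2.668509] = 7.745245
  V(2,2) = exp(-r*dt) * [p*2.668509 + (1-p)*0.000000] = 1.283052
  V(1,0) = exp(-r*dt) * [p*22.023574 + (1-p)*7.745245] = 14.557377
  V(1,1) = exp(-r*dt) * [p*7.745245 + (1-p)*1.283052] = 4.381364
  V(0,0) = exp(-r*dt) * [p*14.557377 + (1-p)*4.381364] = 9.244099

Answer: Price = V(0,0) = 9.2441


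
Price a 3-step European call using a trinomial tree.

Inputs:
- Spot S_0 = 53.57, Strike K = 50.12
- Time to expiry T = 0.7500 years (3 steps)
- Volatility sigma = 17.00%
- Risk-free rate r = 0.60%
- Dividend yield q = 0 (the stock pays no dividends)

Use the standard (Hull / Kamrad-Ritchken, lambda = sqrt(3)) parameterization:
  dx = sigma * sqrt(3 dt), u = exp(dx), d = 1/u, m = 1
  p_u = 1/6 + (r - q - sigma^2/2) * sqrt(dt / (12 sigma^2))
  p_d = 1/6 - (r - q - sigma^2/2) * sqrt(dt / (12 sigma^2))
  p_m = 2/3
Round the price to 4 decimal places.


Answer: Price = V(0,0) = 5.3233

Derivation:
dt = T/N = 0.250000; dx = sigma*sqrt(3*dt) = 0.147224
u = exp(dx) = 1.158614; d = 1/u = 0.863100
p_u = 0.159492, p_m = 0.666667, p_d = 0.173841
Discount per step: exp(-r*dt) = 0.998501
Stock lattice S(k, j) with j the centered position index:
  k=0: S(0,+0) = 53.5700
  k=1: S(1,-1) = 46.2363; S(1,+0) = 53.5700; S(1,+1) = 62.0669
  k=2: S(2,-2) = 39.9066; S(2,-1) = 46.2363; S(2,+0) = 53.5700; S(2,+1) = 62.0669; S(2,+2) = 71.9116
  k=3: S(3,-3) = 34.4434; S(3,-2) = 39.9066; S(3,-1) = 46.2363; S(3,+0) = 53.5700; S(3,+1) = 62.0669; S(3,+2) = 71.9116; S(3,+3) = 83.3178
Terminal payoffs V(N, j) = max(S_T - K, 0):
  V(3,-3) = 0.000000; V(3,-2) = 0.000000; V(3,-1) = 0.000000; V(3,+0) = 3.450000; V(3,+1) = 11.946943; V(3,+2) = 21.791619; V(3,+3) = 33.197796
Backward induction: V(k, j) = exp(-r*dt) * [p_u * V(k+1, j+1) + p_m * V(k+1, j) + p_d * V(k+1, j-1)]
  V(2,-2) = exp(-r*dt) * [p_u*0.000000 + p_m*0.000000 + p_d*0.000000] = 0.000000
  V(2,-1) = exp(-r*dt) * [p_u*3.450000 + p_m*0.000000 + p_d*0.000000] = 0.549423
  V(2,+0) = exp(-r*dt) * [p_u*11.946943 + p_m*3.450000 + p_d*0.000000] = 4.199141
  V(2,+1) = exp(-r*dt) * [p_u*21.791619 + p_m*11.946943 + p_d*3.450000] = 12.021928
  V(2,+2) = exp(-r*dt) * [p_u*33.197796 + p_m*21.791619 + p_d*11.946943] = 21.866582
  V(1,-1) = exp(-r*dt) * [p_u*4.199141 + p_m*0.549423 + p_d*0.000000] = 1.034460
  V(1,+0) = exp(-r*dt) * [p_u*12.021928 + p_m*4.199141 + p_d*0.549423] = 4.805131
  V(1,+1) = exp(-r*dt) * [p_u*21.866582 + p_m*12.021928 + p_d*4.199141] = 12.213818
  V(0,+0) = exp(-r*dt) * [p_u*12.213818 + p_m*4.805131 + p_d*1.034460] = 5.323271


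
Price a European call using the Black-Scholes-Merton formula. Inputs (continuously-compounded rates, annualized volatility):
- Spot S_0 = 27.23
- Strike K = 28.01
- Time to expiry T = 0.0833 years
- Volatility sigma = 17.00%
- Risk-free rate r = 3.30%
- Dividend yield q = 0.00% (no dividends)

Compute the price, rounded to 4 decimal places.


d1 = (ln(S/K) + (r - q + 0.5*sigma^2) * T) / (sigma * sqrt(T)) = -0.49505185
d2 = d1 - sigma * sqrt(T) = -0.54411680
exp(-rT) = 0.99725487; exp(-qT) = 1.00000000
C = S_0 * exp(-qT) * N(d1) - K * exp(-rT) * N(d2)
N(d1) = 0.31028176; N(d2) = 0.29318055
C = 27.2300 * 1.00000000 * 0.31028176 - 28.0100 * 0.99725487 * 0.29318055 = 0.2595

Answer: Price = 0.2595


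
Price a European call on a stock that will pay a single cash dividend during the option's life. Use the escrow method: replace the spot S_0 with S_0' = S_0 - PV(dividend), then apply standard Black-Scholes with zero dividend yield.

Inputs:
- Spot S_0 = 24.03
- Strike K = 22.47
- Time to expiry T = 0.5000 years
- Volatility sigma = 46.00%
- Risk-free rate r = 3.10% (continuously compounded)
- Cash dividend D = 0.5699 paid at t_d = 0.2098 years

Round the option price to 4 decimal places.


PV(D) = D * exp(-r * t_d) = 0.5699 * 0.99351730 = 0.56620551
S_0' = S_0 - PV(D) = 24.0300 - 0.56620551 = 23.46379449
d1 = (ln(S_0'/K) + (r + sigma^2/2)*T) / (sigma*sqrt(T)) = 0.34333873
d2 = d1 - sigma*sqrt(T) = 0.01806961
exp(-rT) = 0.98461951
N(d1) = 0.63432818; N(d2) = 0.50720834
C = S_0' * N(d1) - K * exp(-rT) * N(d2) = 23.46379449 * 0.63432818 - 22.4700 * 0.98461951 * 0.50720834 = 3.6621

Answer: Price = 3.6621


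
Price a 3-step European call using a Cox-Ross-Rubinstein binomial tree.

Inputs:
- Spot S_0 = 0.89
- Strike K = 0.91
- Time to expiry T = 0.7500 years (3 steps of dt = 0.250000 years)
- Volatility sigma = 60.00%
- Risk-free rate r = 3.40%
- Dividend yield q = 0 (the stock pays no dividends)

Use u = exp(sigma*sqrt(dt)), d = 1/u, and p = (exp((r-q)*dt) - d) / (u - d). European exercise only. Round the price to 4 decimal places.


Answer: Price = V(0,0) = 0.1982

Derivation:
dt = T/N = 0.250000
u = exp(sigma*sqrt(dt)) = 1.349859; d = 1/u = 0.740818
p = (exp((r-q)*dt) - d) / (u - d) = 0.439573
Discount per step: exp(-r*dt) = 0.991536
Stock lattice S(k, i) with i counting down-moves:
  k=0: S(0,0) = 0.8900
  k=1: S(1,0) = 1.2014; S(1,1) = 0.6593
  k=2: S(2,0) = 1.6217; S(2,1) = 0.8900; S(2,2) = 0.4884
  k=3: S(3,0) = 2.1890; S(3,1) = 1.2014; S(3,2) = 0.6593; S(3,3) = 0.3618
Terminal payoffs V(N, i) = max(S_T - K, 0):
  V(3,0) = 1.279047; V(3,1) = 0.291374; V(3,2) = 0.000000; V(3,3) = 0.000000
Backward induction: V(k, i) = exp(-r*dt) * [p * V(k+1, i) + (1-p) * V(k+1, i+1)].
  V(2,0) = exp(-r*dt) * [p*1.279047 + (1-p)*0.291374] = 0.719388
  V(2,1) = exp(-r*dt) * [p*0.291374 + (1-p)*0.000000] = 0.126996
  V(2,2) = exp(-r*dt) * [p*0.000000 + (1-p)*0.000000] = 0.000000
  V(1,0) = exp(-r*dt) * [p*0.719388 + (1-p)*0.126996] = 0.384117
  V(1,1) = exp(-r*dt) * [p*0.126996 + (1-p)*0.000000] = 0.055352
  V(0,0) = exp(-r*dt) * [p*0.384117 + (1-p)*0.055352] = 0.198176


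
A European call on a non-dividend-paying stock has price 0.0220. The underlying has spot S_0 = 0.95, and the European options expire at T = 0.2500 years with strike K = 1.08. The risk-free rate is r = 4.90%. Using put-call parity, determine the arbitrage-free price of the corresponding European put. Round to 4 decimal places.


Answer: Put price = 0.1389

Derivation:
Put-call parity: C - P = S_0 * exp(-qT) - K * exp(-rT).
S_0 * exp(-qT) = 0.9500 * 1.00000000 = 0.95000000
K * exp(-rT) = 1.0800 * 0.98782473 = 1.06685070
P = C - S*exp(-qT) + K*exp(-rT)
P = 0.0220 - 0.95000000 + 1.06685070 = 0.1389


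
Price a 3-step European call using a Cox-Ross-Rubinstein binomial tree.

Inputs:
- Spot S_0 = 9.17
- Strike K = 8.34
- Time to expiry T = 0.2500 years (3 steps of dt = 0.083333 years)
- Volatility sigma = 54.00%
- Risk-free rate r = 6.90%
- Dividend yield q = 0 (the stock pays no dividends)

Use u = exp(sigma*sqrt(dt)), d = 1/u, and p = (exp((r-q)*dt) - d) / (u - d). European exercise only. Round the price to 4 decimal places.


Answer: Price = V(0,0) = 1.5214

Derivation:
dt = T/N = 0.083333
u = exp(sigma*sqrt(dt)) = 1.168691; d = 1/u = 0.855658
p = (exp((r-q)*dt) - d) / (u - d) = 0.479529
Discount per step: exp(-r*dt) = 0.994266
Stock lattice S(k, i) with i counting down-moves:
  k=0: S(0,0) = 9.1700
  k=1: S(1,0) = 10.7169; S(1,1) = 7.8464
  k=2: S(2,0) = 12.5247; S(2,1) = 9.1700; S(2,2) = 6.7138
  k=3: S(3,0) = 14.6376; S(3,1) = 10.7169; S(3,2) = 7.8464; S(3,3) = 5.7447
Terminal payoffs V(N, i) = max(S_T - K, 0):
  V(3,0) = 6.297563; V(3,1) = 2.376899; V(3,2) = 0.000000; V(3,3) = 0.000000
Backward induction: V(k, i) = exp(-r*dt) * [p * V(k+1, i) + (1-p) * V(k+1, i+1)].
  V(2,0) = exp(-r*dt) * [p*6.297563 + (1-p)*2.376899] = 4.232564
  V(2,1) = exp(-r*dt) * [p*2.376899 + (1-p)*0.000000] = 1.133257
  V(2,2) = exp(-r*dt) * [p*0.000000 + (1-p)*0.000000] = 0.000000
  V(1,0) = exp(-r*dt) * [p*4.232564 + (1-p)*1.133257] = 2.604447
  V(1,1) = exp(-r*dt) * [p*1.133257 + (1-p)*0.000000] = 0.540314
  V(0,0) = exp(-r*dt) * [p*2.604447 + (1-p)*0.540314] = 1.521353


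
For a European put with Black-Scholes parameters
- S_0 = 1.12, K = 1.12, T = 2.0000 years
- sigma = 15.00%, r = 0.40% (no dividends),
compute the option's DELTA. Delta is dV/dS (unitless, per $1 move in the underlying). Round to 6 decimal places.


d1 = 0.1437783788; d2 = -0.0683536555
phi(d1) = 0.3948400060; exp(-qT) = 1.0000000000; exp(-rT) = 0.9920319148
N(-d1) = 0.4428377383
Delta = -exp(-qT) * N(-d1) = -1.0000000000 * 0.4428377383 = -0.442838

Answer: Delta = -0.442838


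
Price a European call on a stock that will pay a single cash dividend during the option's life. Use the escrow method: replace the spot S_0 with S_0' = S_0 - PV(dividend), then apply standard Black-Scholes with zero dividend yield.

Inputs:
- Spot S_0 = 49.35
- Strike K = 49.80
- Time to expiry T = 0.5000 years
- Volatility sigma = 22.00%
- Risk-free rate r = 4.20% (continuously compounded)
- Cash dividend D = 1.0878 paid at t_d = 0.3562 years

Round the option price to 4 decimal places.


Answer: Price = 2.7711

Derivation:
PV(D) = D * exp(-r * t_d) = 1.0878 * 0.98515095 = 1.07164720
S_0' = S_0 - PV(D) = 49.3500 - 1.07164720 = 48.27835280
d1 = (ln(S_0'/K) + (r + sigma^2/2)*T) / (sigma*sqrt(T)) = 0.01329550
d2 = d1 - sigma*sqrt(T) = -0.14226800
exp(-rT) = 0.97921896
N(d1) = 0.50530398; N(d2) = 0.44343416
C = S_0' * N(d1) - K * exp(-rT) * N(d2) = 48.27835280 * 0.50530398 - 49.8000 * 0.97921896 * 0.44343416 = 2.7711


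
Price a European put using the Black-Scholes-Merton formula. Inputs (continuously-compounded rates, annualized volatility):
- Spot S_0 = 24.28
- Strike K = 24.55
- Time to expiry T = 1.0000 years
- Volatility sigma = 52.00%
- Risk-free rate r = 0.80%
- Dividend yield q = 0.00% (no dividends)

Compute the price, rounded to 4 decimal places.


d1 = (ln(S/K) + (r - q + 0.5*sigma^2) * T) / (sigma * sqrt(T)) = 0.25411752
d2 = d1 - sigma * sqrt(T) = -0.26588248
exp(-rT) = 0.99203191; exp(-qT) = 1.00000000
P = K * exp(-rT) * N(-d2) - S_0 * exp(-qT) * N(-d1)
N(-d1) = 0.39970238; N(-d2) = 0.60483514
P = 24.5500 * 0.99203191 * 0.60483514 - 24.2800 * 1.00000000 * 0.39970238 = 5.0256

Answer: Price = 5.0256


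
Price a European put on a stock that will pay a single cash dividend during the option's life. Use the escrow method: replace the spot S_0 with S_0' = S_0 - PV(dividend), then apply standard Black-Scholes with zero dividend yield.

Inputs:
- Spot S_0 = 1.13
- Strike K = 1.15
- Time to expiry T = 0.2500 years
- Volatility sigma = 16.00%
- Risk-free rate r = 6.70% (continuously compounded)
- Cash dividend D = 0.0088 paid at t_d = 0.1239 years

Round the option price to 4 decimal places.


Answer: Price = 0.0409

Derivation:
PV(D) = D * exp(-r * t_d) = 0.0088 * 0.99173306 = 0.00872725
S_0' = S_0 - PV(D) = 1.1300 - 0.00872725 = 1.12127275
d1 = (ln(S_0'/K) + (r + sigma^2/2)*T) / (sigma*sqrt(T)) = -0.06684399
d2 = d1 - sigma*sqrt(T) = -0.14684399
exp(-rT) = 0.98338950
N(-d1) = 0.52664705; N(-d2) = 0.55837242
P = K * exp(-rT) * N(-d2) - S_0' * N(-d1) = 1.1500 * 0.98338950 * 0.55837242 - 1.12127275 * 0.52664705 = 0.0409


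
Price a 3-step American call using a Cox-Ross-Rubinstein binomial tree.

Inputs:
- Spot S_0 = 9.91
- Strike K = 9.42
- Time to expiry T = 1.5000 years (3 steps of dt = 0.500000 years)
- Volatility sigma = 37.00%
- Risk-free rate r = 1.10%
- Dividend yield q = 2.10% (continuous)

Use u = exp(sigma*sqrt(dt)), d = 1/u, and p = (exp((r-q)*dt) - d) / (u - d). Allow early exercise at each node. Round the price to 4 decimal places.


dt = T/N = 0.500000
u = exp(sigma*sqrt(dt)) = 1.299045; d = 1/u = 0.769796
p = (exp((r-q)*dt) - d) / (u - d) = 0.425539
Discount per step: exp(-r*dt) = 0.994515
Stock lattice S(k, i) with i counting down-moves:
  k=0: S(0,0) = 9.9100
  k=1: S(1,0) = 12.8735; S(1,1) = 7.6287
  k=2: S(2,0) = 16.7233; S(2,1) = 9.9100; S(2,2) = 5.8725
  k=3: S(3,0) = 21.7243; S(3,1) = 12.8735; S(3,2) = 7.6287; S(3,3) = 4.5207
Terminal payoffs V(N, i) = max(S_T - K, 0):
  V(3,0) = 12.304331; V(3,1) = 3.453538; V(3,2) = 0.000000; V(3,3) = 0.000000
Backward induction: V(k, i) = exp(-r*dt) * [p * V(k+1, i) + (1-p) * V(k+1, i+1)]; then take max(V_cont, immediate exercise) for American.
  V(2,0) = exp(-r*dt) * [p*12.304331 + (1-p)*3.453538] = 7.180299; exercise = 7.303307; V(2,0) = max -> 7.303307
  V(2,1) = exp(-r*dt) * [p*3.453538 + (1-p)*0.000000] = 1.461556; exercise = 0.490000; V(2,1) = max -> 1.461556
  V(2,2) = exp(-r*dt) * [p*0.000000 + (1-p)*0.000000] = 0.000000; exercise = 0.000000; V(2,2) = max -> 0.000000
  V(1,0) = exp(-r*dt) * [p*7.303307 + (1-p)*1.461556] = 3.925800; exercise = 3.453538; V(1,0) = max -> 3.925800
  V(1,1) = exp(-r*dt) * [p*1.461556 + (1-p)*0.000000] = 0.618538; exercise = 0.000000; V(1,1) = max -> 0.618538
  V(0,0) = exp(-r*dt) * [p*3.925800 + (1-p)*0.618538] = 2.014796; exercise = 0.490000; V(0,0) = max -> 2.014796

Answer: Price = V(0,0) = 2.0148


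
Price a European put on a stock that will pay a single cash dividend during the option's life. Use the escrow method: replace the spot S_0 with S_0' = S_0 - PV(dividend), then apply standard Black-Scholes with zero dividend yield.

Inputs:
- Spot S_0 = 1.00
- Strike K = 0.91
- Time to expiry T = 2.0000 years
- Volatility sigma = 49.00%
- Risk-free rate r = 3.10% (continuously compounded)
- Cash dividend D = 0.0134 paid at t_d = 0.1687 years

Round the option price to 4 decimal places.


PV(D) = D * exp(-r * t_d) = 0.0134 * 0.99478395 = 0.01333010
S_0' = S_0 - PV(D) = 1.0000 - 0.01333010 = 0.98666990
d1 = (ln(S_0'/K) + (r + sigma^2/2)*T) / (sigma*sqrt(T)) = 0.55268466
d2 = d1 - sigma*sqrt(T) = -0.14027998
exp(-rT) = 0.93988289
N(-d1) = 0.29023968; N(-d2) = 0.55578061
P = K * exp(-rT) * N(-d2) - S_0' * N(-d1) = 0.9100 * 0.93988289 * 0.55578061 - 0.98666990 * 0.29023968 = 0.1890

Answer: Price = 0.1890


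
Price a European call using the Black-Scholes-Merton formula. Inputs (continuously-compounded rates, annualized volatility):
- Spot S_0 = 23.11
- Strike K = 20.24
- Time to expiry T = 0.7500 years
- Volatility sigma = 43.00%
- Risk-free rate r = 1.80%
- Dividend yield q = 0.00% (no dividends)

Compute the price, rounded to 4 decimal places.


Answer: Price = 4.9907

Derivation:
d1 = (ln(S/K) + (r - q + 0.5*sigma^2) * T) / (sigma * sqrt(T)) = 0.57853741
d2 = d1 - sigma * sqrt(T) = 0.20614648
exp(-rT) = 0.98659072; exp(-qT) = 1.00000000
C = S_0 * exp(-qT) * N(d1) - K * exp(-rT) * N(d2)
N(d1) = 0.71854933; N(d2) = 0.58166176
C = 23.1100 * 1.00000000 * 0.71854933 - 20.2400 * 0.98659072 * 0.58166176 = 4.9907


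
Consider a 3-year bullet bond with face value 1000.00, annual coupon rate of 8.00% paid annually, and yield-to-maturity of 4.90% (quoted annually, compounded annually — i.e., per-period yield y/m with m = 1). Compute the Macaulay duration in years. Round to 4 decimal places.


Coupon per period c = face * coupon_rate / m = 80.000000
Periods per year m = 1; per-period yield y/m = 0.049000
Number of cashflows N = 3
Cashflows (t years, CF_t, discount factor 1/(1+y/m)^(m*t), PV):
  t = 1.0000: CF_t = 80.000000, DF = 0.953289, PV = 76.263108
  t = 2.0000: CF_t = 80.000000, DF = 0.908760, PV = 72.700770
  t = 3.0000: CF_t = 1080.000000, DF = 0.866310, PV = 935.615248
Price P = sum_t PV_t = 1084.579125
Macaulay numerator sum_t t * PV_t:
  t * PV_t at t = 1.0000: 76.263108
  t * PV_t at t = 2.0000: 145.401540
  t * PV_t at t = 3.0000: 2806.845743
Macaulay duration D = (sum_t t * PV_t) / P = 3028.510391 / 1084.579125 = 2.792337

Answer: Macaulay duration = 2.7923 years


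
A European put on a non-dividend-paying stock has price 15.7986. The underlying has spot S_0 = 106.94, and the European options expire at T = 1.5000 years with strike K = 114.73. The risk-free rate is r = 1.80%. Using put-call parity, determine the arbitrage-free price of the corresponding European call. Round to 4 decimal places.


Answer: Call price = 11.0649

Derivation:
Put-call parity: C - P = S_0 * exp(-qT) - K * exp(-rT).
S_0 * exp(-qT) = 106.9400 * 1.00000000 = 106.94000000
K * exp(-rT) = 114.7300 * 0.97336124 = 111.67373524
C = P + S*exp(-qT) - K*exp(-rT)
C = 15.7986 + 106.94000000 - 111.67373524 = 11.0649


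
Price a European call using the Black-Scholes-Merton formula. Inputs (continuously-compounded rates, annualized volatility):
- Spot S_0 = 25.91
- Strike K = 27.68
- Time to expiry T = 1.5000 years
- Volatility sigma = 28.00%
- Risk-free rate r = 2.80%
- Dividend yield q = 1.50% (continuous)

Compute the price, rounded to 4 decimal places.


Answer: Price = 2.9594

Derivation:
d1 = (ln(S/K) + (r - q + 0.5*sigma^2) * T) / (sigma * sqrt(T)) = 0.03563093
d2 = d1 - sigma * sqrt(T) = -0.30729763
exp(-rT) = 0.95886978; exp(-qT) = 0.97775124
C = S_0 * exp(-qT) * N(d1) - K * exp(-rT) * N(d2)
N(d1) = 0.51421168; N(d2) = 0.37930842
C = 25.9100 * 0.97775124 * 0.51421168 - 27.6800 * 0.95886978 * 0.37930842 = 2.9594


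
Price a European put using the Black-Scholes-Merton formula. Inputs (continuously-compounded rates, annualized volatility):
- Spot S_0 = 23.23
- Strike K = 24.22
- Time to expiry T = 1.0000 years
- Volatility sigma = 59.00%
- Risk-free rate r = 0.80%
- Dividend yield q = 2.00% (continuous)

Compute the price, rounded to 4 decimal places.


d1 = (ln(S/K) + (r - q + 0.5*sigma^2) * T) / (sigma * sqrt(T)) = 0.20392510
d2 = d1 - sigma * sqrt(T) = -0.38607490
exp(-rT) = 0.99203191; exp(-qT) = 0.98019867
P = K * exp(-rT) * N(-d2) - S_0 * exp(-qT) * N(-d1)
N(-d1) = 0.41920602; N(-d2) = 0.65027940
P = 24.2200 * 0.99203191 * 0.65027940 - 23.2300 * 0.98019867 * 0.41920602 = 6.0789

Answer: Price = 6.0789


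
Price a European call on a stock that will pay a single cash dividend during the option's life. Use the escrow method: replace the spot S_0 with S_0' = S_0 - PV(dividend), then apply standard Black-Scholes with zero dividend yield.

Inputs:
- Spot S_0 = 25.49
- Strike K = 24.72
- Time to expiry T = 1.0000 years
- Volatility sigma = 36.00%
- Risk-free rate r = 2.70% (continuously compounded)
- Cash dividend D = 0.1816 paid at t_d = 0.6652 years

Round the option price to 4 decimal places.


PV(D) = D * exp(-r * t_d) = 0.1816 * 0.98219993 = 0.17836751
S_0' = S_0 - PV(D) = 25.4900 - 0.17836751 = 25.31163249
d1 = (ln(S_0'/K) + (r + sigma^2/2)*T) / (sigma*sqrt(T)) = 0.32069844
d2 = d1 - sigma*sqrt(T) = -0.03930156
exp(-rT) = 0.97336124
N(d1) = 0.62578054; N(d2) = 0.48432498
C = S_0' * N(d1) - K * exp(-rT) * N(d2) = 25.31163249 * 0.62578054 - 24.7200 * 0.97336124 * 0.48432498 = 4.1859

Answer: Price = 4.1859


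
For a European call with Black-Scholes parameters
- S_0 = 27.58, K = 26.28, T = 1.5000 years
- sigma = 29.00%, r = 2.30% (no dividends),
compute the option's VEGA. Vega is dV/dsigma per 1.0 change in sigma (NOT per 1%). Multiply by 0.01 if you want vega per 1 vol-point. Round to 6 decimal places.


d1 = 0.4106630897; d2 = 0.0554870770
phi(d1) = 0.3666818796; exp(-qT) = 1.0000000000; exp(-rT) = 0.9660883397
Vega = S * exp(-qT) * phi(d1) * sqrt(T) = 27.5800 * 1.0000000000 * 0.3666818796 * 1.2247448714 = 12.385951

Answer: Vega = 12.385951


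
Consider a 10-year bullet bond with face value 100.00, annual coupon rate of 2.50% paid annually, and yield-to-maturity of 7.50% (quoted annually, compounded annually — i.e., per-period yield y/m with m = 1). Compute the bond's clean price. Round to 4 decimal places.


Coupon per period c = face * coupon_rate / m = 2.500000
Periods per year m = 1; per-period yield y/m = 0.075000
Number of cashflows N = 10
Cashflows (t years, CF_t, discount factor 1/(1+y/m)^(m*t), PV):
  t = 1.0000: CF_t = 2.500000, DF = 0.930233, PV = 2.325581
  t = 2.0000: CF_t = 2.500000, DF = 0.865333, PV = 2.163332
  t = 3.0000: CF_t = 2.500000, DF = 0.804961, PV = 2.012401
  t = 4.0000: CF_t = 2.500000, DF = 0.748801, PV = 1.872001
  t = 5.0000: CF_t = 2.500000, DF = 0.696559, PV = 1.741397
  t = 6.0000: CF_t = 2.500000, DF = 0.647962, PV = 1.619904
  t = 7.0000: CF_t = 2.500000, DF = 0.602755, PV = 1.506887
  t = 8.0000: CF_t = 2.500000, DF = 0.560702, PV = 1.401756
  t = 9.0000: CF_t = 2.500000, DF = 0.521583, PV = 1.303959
  t = 10.0000: CF_t = 102.500000, DF = 0.485194, PV = 49.732378
Price P = sum_t PV_t = 65.679595

Answer: Price = 65.6796


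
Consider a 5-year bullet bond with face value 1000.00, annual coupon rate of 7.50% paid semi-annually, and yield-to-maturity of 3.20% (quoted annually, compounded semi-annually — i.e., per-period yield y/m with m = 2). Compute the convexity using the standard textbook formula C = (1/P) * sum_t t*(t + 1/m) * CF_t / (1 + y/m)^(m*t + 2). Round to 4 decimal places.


Coupon per period c = face * coupon_rate / m = 37.500000
Periods per year m = 2; per-period yield y/m = 0.016000
Number of cashflows N = 10
Cashflows (t years, CF_t, discount factor 1/(1+y/m)^(m*t), PV):
  t = 0.5000: CF_t = 37.500000, DF = 0.984252, PV = 36.909449
  t = 1.0000: CF_t = 37.500000, DF = 0.968752, PV = 36.328198
  t = 1.5000: CF_t = 37.500000, DF = 0.953496, PV = 35.756100
  t = 2.0000: CF_t = 37.500000, DF = 0.938480, PV = 35.193012
  t = 2.5000: CF_t = 37.500000, DF = 0.923701, PV = 34.638791
  t = 3.0000: CF_t = 37.500000, DF = 0.909155, PV = 34.093298
  t = 3.5000: CF_t = 37.500000, DF = 0.894837, PV = 33.556396
  t = 4.0000: CF_t = 37.500000, DF = 0.880745, PV = 33.027949
  t = 4.5000: CF_t = 37.500000, DF = 0.866875, PV = 32.507824
  t = 5.0000: CF_t = 1037.500000, DF = 0.853224, PV = 885.219609
Price P = sum_t PV_t = 1197.230626
Convexity numerator sum_t t*(t + 1/m) * CF_t / (1+y/m)^(m*t + 2):
  t = 0.5000: term = 17.878050
  t = 1.0000: term = 52.789518
  t = 1.5000: term = 103.916374
  t = 2.0000: term = 170.466492
  t = 2.5000: term = 251.672971
  t = 3.0000: term = 346.793464
  t = 3.5000: term = 455.109532
  t = 4.0000: term = 575.926011
  t = 4.5000: term = 708.570388
  t = 5.0000: term = 23582.850825
Convexity = (1/P) * sum = 26265.973623 / 1197.230626 = 21.938942

Answer: Convexity = 21.9389


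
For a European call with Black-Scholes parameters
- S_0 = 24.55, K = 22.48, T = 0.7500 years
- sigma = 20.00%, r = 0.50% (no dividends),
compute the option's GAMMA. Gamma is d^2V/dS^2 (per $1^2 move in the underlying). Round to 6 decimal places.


d1 = 0.6168169476; d2 = 0.4436118668
phi(d1) = 0.3298325734; exp(-qT) = 1.0000000000; exp(-rT) = 0.9962570225
Gamma = exp(-qT) * phi(d1) / (S * sigma * sqrt(T)) = 1.0000000000 * 0.3298325734 / (24.5500 * 0.2000 * 0.8660254038) = 0.077568

Answer: Gamma = 0.077568


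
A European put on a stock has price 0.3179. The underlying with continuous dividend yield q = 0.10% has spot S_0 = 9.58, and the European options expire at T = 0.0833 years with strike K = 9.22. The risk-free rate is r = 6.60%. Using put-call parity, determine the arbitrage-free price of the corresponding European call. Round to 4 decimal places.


Answer: Call price = 0.7277

Derivation:
Put-call parity: C - P = S_0 * exp(-qT) - K * exp(-rT).
S_0 * exp(-qT) = 9.5800 * 0.99991670 = 9.57920202
K * exp(-rT) = 9.2200 * 0.99451729 = 9.16944937
C = P + S*exp(-qT) - K*exp(-rT)
C = 0.3179 + 9.57920202 - 9.16944937 = 0.7277


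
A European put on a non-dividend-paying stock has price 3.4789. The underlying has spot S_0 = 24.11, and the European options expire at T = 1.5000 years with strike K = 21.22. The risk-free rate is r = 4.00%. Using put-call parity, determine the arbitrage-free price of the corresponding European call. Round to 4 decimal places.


Answer: Call price = 7.6047

Derivation:
Put-call parity: C - P = S_0 * exp(-qT) - K * exp(-rT).
S_0 * exp(-qT) = 24.1100 * 1.00000000 = 24.11000000
K * exp(-rT) = 21.2200 * 0.94176453 = 19.98424340
C = P + S*exp(-qT) - K*exp(-rT)
C = 3.4789 + 24.11000000 - 19.98424340 = 7.6047


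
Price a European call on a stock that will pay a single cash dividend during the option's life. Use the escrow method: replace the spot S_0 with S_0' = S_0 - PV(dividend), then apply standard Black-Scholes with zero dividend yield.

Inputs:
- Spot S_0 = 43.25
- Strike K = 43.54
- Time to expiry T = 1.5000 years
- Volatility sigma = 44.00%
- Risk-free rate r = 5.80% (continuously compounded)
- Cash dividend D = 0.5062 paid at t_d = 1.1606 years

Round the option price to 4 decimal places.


PV(D) = D * exp(-r * t_d) = 0.5062 * 0.93490085 = 0.47324681
S_0' = S_0 - PV(D) = 43.2500 - 0.47324681 = 42.77675319
d1 = (ln(S_0'/K) + (r + sigma^2/2)*T) / (sigma*sqrt(T)) = 0.39806945
d2 = d1 - sigma*sqrt(T) = -0.14081829
exp(-rT) = 0.91667710
N(d1) = 0.65471050; N(d2) = 0.44400675
C = S_0' * N(d1) - K * exp(-rT) * N(d2) = 42.77675319 * 0.65471050 - 43.5400 * 0.91667710 * 0.44400675 = 10.2851

Answer: Price = 10.2851


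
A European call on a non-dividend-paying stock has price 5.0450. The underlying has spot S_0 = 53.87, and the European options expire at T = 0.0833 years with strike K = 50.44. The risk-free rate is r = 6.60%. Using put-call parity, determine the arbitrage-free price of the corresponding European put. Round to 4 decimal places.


Answer: Put price = 1.3385

Derivation:
Put-call parity: C - P = S_0 * exp(-qT) - K * exp(-rT).
S_0 * exp(-qT) = 53.8700 * 1.00000000 = 53.87000000
K * exp(-rT) = 50.4400 * 0.99451729 = 50.16345187
P = C - S*exp(-qT) + K*exp(-rT)
P = 5.0450 - 53.87000000 + 50.16345187 = 1.3385


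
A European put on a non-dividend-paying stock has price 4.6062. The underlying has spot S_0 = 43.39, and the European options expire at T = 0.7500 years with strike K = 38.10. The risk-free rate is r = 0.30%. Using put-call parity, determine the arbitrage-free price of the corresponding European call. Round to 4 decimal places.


Put-call parity: C - P = S_0 * exp(-qT) - K * exp(-rT).
S_0 * exp(-qT) = 43.3900 * 1.00000000 = 43.39000000
K * exp(-rT) = 38.1000 * 0.99775253 = 38.01437137
C = P + S*exp(-qT) - K*exp(-rT)
C = 4.6062 + 43.39000000 - 38.01437137 = 9.9818

Answer: Call price = 9.9818


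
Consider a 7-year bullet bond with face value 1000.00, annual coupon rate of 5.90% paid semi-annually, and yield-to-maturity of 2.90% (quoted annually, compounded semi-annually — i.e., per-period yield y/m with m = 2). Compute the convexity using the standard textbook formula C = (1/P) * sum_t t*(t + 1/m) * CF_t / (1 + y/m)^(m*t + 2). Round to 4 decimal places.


Coupon per period c = face * coupon_rate / m = 29.500000
Periods per year m = 2; per-period yield y/m = 0.014500
Number of cashflows N = 14
Cashflows (t years, CF_t, discount factor 1/(1+y/m)^(m*t), PV):
  t = 0.5000: CF_t = 29.500000, DF = 0.985707, PV = 29.078364
  t = 1.0000: CF_t = 29.500000, DF = 0.971619, PV = 28.662754
  t = 1.5000: CF_t = 29.500000, DF = 0.957732, PV = 28.253084
  t = 2.0000: CF_t = 29.500000, DF = 0.944043, PV = 27.849270
  t = 2.5000: CF_t = 29.500000, DF = 0.930550, PV = 27.451227
  t = 3.0000: CF_t = 29.500000, DF = 0.917250, PV = 27.058873
  t = 3.5000: CF_t = 29.500000, DF = 0.904140, PV = 26.672127
  t = 4.0000: CF_t = 29.500000, DF = 0.891217, PV = 26.290909
  t = 4.5000: CF_t = 29.500000, DF = 0.878479, PV = 25.915140
  t = 5.0000: CF_t = 29.500000, DF = 0.865923, PV = 25.544741
  t = 5.5000: CF_t = 29.500000, DF = 0.853547, PV = 25.179636
  t = 6.0000: CF_t = 29.500000, DF = 0.841347, PV = 24.819750
  t = 6.5000: CF_t = 29.500000, DF = 0.829322, PV = 24.465007
  t = 7.0000: CF_t = 1029.500000, DF = 0.817469, PV = 841.584313
Price P = sum_t PV_t = 1188.825195
Convexity numerator sum_t t*(t + 1/m) * CF_t / (1+y/m)^(m*t + 2):
  t = 0.5000: term = 14.126542
  t = 1.0000: term = 41.773904
  t = 1.5000: term = 82.353681
  t = 2.0000: term = 135.294366
  t = 2.5000: term = 200.040955
  t = 3.0000: term = 276.054546
  t = 3.5000: term = 362.811955
  t = 4.0000: term = 459.805337
  t = 4.5000: term = 566.541814
  t = 5.0000: term = 682.543120
  t = 5.5000: term = 807.345238
  t = 6.0000: term = 940.498060
  t = 6.5000: term = 1081.565043
  t = 7.0000: term = 42929.203669
Convexity = (1/P) * sum = 48579.958231 / 1188.825195 = 40.863836

Answer: Convexity = 40.8638


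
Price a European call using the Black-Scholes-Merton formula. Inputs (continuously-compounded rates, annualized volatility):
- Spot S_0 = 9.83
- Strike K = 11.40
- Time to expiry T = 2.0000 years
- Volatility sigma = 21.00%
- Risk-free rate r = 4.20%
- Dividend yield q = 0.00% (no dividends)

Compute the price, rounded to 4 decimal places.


d1 = (ln(S/K) + (r - q + 0.5*sigma^2) * T) / (sigma * sqrt(T)) = -0.06759409
d2 = d1 - sigma * sqrt(T) = -0.36457894
exp(-rT) = 0.91943126; exp(-qT) = 1.00000000
C = S_0 * exp(-qT) * N(d1) - K * exp(-rT) * N(d2)
N(d1) = 0.47305438; N(d2) = 0.35771287
C = 9.8300 * 1.00000000 * 0.47305438 - 11.4000 * 0.91943126 * 0.35771287 = 0.9008

Answer: Price = 0.9008


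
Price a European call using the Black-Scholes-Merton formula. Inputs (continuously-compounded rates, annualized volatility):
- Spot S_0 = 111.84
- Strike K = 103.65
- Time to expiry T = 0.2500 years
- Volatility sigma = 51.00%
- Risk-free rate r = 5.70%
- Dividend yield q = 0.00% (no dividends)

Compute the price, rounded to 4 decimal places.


Answer: Price = 16.3547

Derivation:
d1 = (ln(S/K) + (r - q + 0.5*sigma^2) * T) / (sigma * sqrt(T)) = 0.48161545
d2 = d1 - sigma * sqrt(T) = 0.22661545
exp(-rT) = 0.98585105; exp(-qT) = 1.00000000
C = S_0 * exp(-qT) * N(d1) - K * exp(-rT) * N(d2)
N(d1) = 0.68496043; N(d2) = 0.58963861
C = 111.8400 * 1.00000000 * 0.68496043 - 103.6500 * 0.98585105 * 0.58963861 = 16.3547


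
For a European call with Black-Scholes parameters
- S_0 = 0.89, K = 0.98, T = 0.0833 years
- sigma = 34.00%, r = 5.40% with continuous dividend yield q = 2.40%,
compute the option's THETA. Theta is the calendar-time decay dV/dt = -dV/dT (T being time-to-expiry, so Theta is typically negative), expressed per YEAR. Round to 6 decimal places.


Answer: Theta = -0.142723

Derivation:
d1 = -0.9071379502; d2 = -1.0052678641
phi(d1) = 0.2643746208; exp(-qT) = 0.9980027971; exp(-rT) = 0.9955119017
Theta = -S*exp(-qT)*phi(d1)*sigma/(2*sqrt(T)) - r*K*exp(-rT)*N(d2) + q*S*exp(-qT)*N(d1)
N(d1) = 0.1821669258; N(d2) = 0.1573839424; sqrt(T) = 0.2886173938
Term 1 = -0.8900 * 0.9980027971 * 0.2643746208 * 0.3400 / (2 * 0.2886173938) = -0.1383145753
Term 2 = -0.0540 * 0.9800 * 0.9955119017 * 0.1573839424 = -0.0082913779
Term 3 = 0.0240 * 0.8900 * 0.9980027971 * 0.1821669258 = 0.0038833142
Theta = -0.1383145753 + (-0.0082913779) + (0.0038833142) = -0.142723


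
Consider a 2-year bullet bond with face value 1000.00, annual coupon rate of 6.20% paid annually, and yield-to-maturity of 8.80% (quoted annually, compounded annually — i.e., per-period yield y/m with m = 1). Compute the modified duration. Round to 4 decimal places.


Coupon per period c = face * coupon_rate / m = 62.000000
Periods per year m = 1; per-period yield y/m = 0.088000
Number of cashflows N = 2
Cashflows (t years, CF_t, discount factor 1/(1+y/m)^(m*t), PV):
  t = 1.0000: CF_t = 62.000000, DF = 0.919118, PV = 56.985294
  t = 2.0000: CF_t = 1062.000000, DF = 0.844777, PV = 897.153439
Price P = sum_t PV_t = 954.138733
First compute Macaulay numerator sum_t t * PV_t:
  t * PV_t at t = 1.0000: 56.985294
  t * PV_t at t = 2.0000: 1794.306877
Macaulay duration D = 1851.292171 / 954.138733 = 1.940276
Modified duration = D / (1 + y/m) = 1.940276 / (1 + 0.088000) = 1.783342

Answer: Modified duration = 1.7833


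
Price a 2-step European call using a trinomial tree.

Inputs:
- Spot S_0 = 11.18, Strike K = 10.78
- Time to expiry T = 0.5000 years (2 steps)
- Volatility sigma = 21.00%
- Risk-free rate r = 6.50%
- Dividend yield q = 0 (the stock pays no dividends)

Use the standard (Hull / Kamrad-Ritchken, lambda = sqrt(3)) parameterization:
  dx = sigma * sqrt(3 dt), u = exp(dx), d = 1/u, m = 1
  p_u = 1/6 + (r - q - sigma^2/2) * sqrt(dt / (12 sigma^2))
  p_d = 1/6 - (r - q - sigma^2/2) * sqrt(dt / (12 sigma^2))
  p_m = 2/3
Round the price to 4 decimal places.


dt = T/N = 0.250000; dx = sigma*sqrt(3*dt) = 0.181865
u = exp(dx) = 1.199453; d = 1/u = 0.833714
p_u = 0.196187, p_m = 0.666667, p_d = 0.137146
Discount per step: exp(-r*dt) = 0.983881
Stock lattice S(k, j) with j the centered position index:
  k=0: S(0,+0) = 11.1800
  k=1: S(1,-1) = 9.3209; S(1,+0) = 11.1800; S(1,+1) = 13.4099
  k=2: S(2,-2) = 7.7710; S(2,-1) = 9.3209; S(2,+0) = 11.1800; S(2,+1) = 13.4099; S(2,+2) = 16.0845
Terminal payoffs V(N, j) = max(S_T - K, 0):
  V(2,-2) = 0.000000; V(2,-1) = 0.000000; V(2,+0) = 0.400000; V(2,+1) = 2.629881; V(2,+2) = 5.304517
Backward induction: V(k, j) = exp(-r*dt) * [p_u * V(k+1, j+1) + p_m * V(k+1, j) + p_d * V(k+1, j-1)]
  V(1,-1) = exp(-r*dt) * [p_u*0.400000 + p_m*0.000000 + p_d*0.000000] = 0.077210
  V(1,+0) = exp(-r*dt) * [p_u*2.629881 + p_m*0.400000 + p_d*0.000000] = 0.770001
  V(1,+1) = exp(-r*dt) * [p_u*5.304517 + p_m*2.629881 + p_d*0.400000] = 2.802872
  V(0,+0) = exp(-r*dt) * [p_u*2.802872 + p_m*0.770001 + p_d*0.077210] = 1.056502

Answer: Price = V(0,0) = 1.0565


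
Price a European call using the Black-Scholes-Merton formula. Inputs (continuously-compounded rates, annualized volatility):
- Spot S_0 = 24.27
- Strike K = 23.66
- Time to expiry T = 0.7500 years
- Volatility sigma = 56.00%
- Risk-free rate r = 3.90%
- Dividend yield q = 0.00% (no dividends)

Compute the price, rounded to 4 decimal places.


Answer: Price = 5.2005

Derivation:
d1 = (ln(S/K) + (r - q + 0.5*sigma^2) * T) / (sigma * sqrt(T)) = 0.35528725
d2 = d1 - sigma * sqrt(T) = -0.12968697
exp(-rT) = 0.97117364; exp(-qT) = 1.00000000
C = S_0 * exp(-qT) * N(d1) - K * exp(-rT) * N(d2)
N(d1) = 0.63881280; N(d2) = 0.44840705
C = 24.2700 * 1.00000000 * 0.63881280 - 23.6600 * 0.97117364 * 0.44840705 = 5.2005


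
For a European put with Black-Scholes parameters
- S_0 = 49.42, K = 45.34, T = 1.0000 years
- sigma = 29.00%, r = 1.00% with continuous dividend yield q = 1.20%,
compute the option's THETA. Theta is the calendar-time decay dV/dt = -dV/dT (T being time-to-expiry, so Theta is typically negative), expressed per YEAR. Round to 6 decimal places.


Answer: Theta = -2.565267

Derivation:
d1 = 0.4352260534; d2 = 0.1452260534
phi(d1) = 0.3628922241; exp(-qT) = 0.9880717129; exp(-rT) = 0.9900498337
Theta = -S*exp(-qT)*phi(d1)*sigma/(2*sqrt(T)) + r*K*exp(-rT)*N(-d2) - q*S*exp(-qT)*N(-d1)
N(-d1) = 0.3316991767; N(-d2) = 0.4422661982; sqrt(T) = 1.0000000000
Term 1 = -49.4200 * 0.9880717129 * 0.3628922241 * 0.2900 / (2 * 1.0000000000) = -2.5694304818
Term 2 = 0.0100 * 45.3400 * 0.9900498337 * 0.4422661982 = 0.1985282521
Term 3 = -0.0120 * 49.4200 * 0.9880717129 * 0.3316991767 = -0.1943644559
Theta = -2.5694304818 + (0.1985282521) + (-0.1943644559) = -2.565267


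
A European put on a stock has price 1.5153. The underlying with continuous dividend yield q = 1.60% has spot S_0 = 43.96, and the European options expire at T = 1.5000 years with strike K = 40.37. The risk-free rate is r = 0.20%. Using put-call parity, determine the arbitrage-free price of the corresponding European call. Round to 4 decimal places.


Put-call parity: C - P = S_0 * exp(-qT) - K * exp(-rT).
S_0 * exp(-qT) = 43.9600 * 0.97628571 = 42.91751980
K * exp(-rT) = 40.3700 * 0.99700450 = 40.24907148
C = P + S*exp(-qT) - K*exp(-rT)
C = 1.5153 + 42.91751980 - 40.24907148 = 4.1837

Answer: Call price = 4.1837


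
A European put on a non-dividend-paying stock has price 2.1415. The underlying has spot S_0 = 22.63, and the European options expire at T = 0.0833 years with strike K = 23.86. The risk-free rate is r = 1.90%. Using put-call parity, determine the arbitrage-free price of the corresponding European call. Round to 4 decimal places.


Answer: Call price = 0.9492

Derivation:
Put-call parity: C - P = S_0 * exp(-qT) - K * exp(-rT).
S_0 * exp(-qT) = 22.6300 * 1.00000000 = 22.63000000
K * exp(-rT) = 23.8600 * 0.99841855 = 23.82226665
C = P + S*exp(-qT) - K*exp(-rT)
C = 2.1415 + 22.63000000 - 23.82226665 = 0.9492


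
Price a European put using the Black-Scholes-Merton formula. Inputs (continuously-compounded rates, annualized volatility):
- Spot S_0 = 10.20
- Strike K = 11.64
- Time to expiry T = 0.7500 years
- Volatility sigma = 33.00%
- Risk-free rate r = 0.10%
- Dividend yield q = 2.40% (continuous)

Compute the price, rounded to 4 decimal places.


d1 = (ln(S/K) + (r - q + 0.5*sigma^2) * T) / (sigma * sqrt(T)) = -0.37955434
d2 = d1 - sigma * sqrt(T) = -0.66534273
exp(-rT) = 0.99925028; exp(-qT) = 0.98216103
P = K * exp(-rT) * N(-d2) - S_0 * exp(-qT) * N(-d1)
N(-d1) = 0.64786187; N(-d2) = 0.74708435
P = 11.6400 * 0.99925028 * 0.74708435 - 10.2000 * 0.98216103 * 0.64786187 = 2.1992

Answer: Price = 2.1992


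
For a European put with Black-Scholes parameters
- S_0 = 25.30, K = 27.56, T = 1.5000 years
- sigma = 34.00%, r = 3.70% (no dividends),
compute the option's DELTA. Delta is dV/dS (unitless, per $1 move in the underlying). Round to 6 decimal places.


d1 = 0.1360162020; d2 = -0.2803970543
phi(d1) = 0.3952689986; exp(-qT) = 1.0000000000; exp(-rT) = 0.9460120237
N(-d1) = 0.4459042363
Delta = -exp(-qT) * N(-d1) = -1.0000000000 * 0.4459042363 = -0.445904

Answer: Delta = -0.445904
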